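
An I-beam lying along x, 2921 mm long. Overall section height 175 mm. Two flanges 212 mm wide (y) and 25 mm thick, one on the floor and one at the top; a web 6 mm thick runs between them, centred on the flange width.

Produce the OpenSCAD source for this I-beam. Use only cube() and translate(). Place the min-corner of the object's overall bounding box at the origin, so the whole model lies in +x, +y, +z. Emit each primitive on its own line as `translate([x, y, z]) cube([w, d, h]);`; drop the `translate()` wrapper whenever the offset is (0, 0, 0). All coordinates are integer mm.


cube([2921, 212, 25]);
translate([0, 103, 25]) cube([2921, 6, 125]);
translate([0, 0, 150]) cube([2921, 212, 25]);


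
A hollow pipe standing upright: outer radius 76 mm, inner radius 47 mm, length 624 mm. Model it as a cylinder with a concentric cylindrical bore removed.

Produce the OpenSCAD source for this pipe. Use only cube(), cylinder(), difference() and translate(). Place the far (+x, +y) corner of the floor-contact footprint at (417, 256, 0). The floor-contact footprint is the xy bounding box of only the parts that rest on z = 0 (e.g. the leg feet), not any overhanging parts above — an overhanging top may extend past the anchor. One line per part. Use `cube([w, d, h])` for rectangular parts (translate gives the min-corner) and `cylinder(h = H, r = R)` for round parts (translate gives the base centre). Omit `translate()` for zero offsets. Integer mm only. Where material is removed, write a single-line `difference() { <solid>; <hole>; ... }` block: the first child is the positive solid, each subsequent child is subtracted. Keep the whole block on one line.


difference() { translate([341, 180, 0]) cylinder(h = 624, r = 76); translate([341, 180, 0]) cylinder(h = 624, r = 47); }


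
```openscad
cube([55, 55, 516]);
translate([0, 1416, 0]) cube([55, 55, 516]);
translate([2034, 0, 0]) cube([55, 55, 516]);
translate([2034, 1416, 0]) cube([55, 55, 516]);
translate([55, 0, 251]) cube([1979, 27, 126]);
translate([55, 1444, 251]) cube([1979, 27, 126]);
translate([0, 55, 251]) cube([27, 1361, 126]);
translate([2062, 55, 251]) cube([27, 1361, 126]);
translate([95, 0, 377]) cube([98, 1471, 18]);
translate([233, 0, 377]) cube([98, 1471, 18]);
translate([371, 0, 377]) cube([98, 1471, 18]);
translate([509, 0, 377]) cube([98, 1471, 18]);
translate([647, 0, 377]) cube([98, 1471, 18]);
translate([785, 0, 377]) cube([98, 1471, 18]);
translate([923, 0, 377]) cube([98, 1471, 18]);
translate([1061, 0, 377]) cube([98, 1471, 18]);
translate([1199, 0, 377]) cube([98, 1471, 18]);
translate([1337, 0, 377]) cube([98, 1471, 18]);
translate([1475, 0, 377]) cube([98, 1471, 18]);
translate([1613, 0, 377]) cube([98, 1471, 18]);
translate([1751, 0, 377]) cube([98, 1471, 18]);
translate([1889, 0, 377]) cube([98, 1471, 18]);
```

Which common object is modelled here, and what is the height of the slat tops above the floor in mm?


A bed frame. The slat-top height is 395 mm.

Four posts, four rails, and a row of slats — a bed frame. Slats sit on the rails at z = 251 + 126 = 377; with slat thickness 18, the top is 395 mm.


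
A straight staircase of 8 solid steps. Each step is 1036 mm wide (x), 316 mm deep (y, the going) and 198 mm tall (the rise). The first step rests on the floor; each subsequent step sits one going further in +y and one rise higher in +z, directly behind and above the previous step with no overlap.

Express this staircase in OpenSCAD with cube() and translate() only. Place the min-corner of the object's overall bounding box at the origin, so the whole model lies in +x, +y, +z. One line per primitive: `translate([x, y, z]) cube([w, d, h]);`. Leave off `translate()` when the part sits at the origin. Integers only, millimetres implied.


cube([1036, 316, 198]);
translate([0, 316, 198]) cube([1036, 316, 198]);
translate([0, 632, 396]) cube([1036, 316, 198]);
translate([0, 948, 594]) cube([1036, 316, 198]);
translate([0, 1264, 792]) cube([1036, 316, 198]);
translate([0, 1580, 990]) cube([1036, 316, 198]);
translate([0, 1896, 1188]) cube([1036, 316, 198]);
translate([0, 2212, 1386]) cube([1036, 316, 198]);


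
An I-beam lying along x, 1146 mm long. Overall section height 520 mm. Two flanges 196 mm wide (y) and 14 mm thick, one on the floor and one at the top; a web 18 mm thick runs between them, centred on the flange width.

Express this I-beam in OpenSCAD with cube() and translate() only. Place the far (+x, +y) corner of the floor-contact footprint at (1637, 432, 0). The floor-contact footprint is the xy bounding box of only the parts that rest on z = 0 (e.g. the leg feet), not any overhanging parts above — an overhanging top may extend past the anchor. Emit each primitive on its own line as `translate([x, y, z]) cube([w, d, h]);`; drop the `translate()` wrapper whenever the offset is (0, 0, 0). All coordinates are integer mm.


translate([491, 236, 0]) cube([1146, 196, 14]);
translate([491, 325, 14]) cube([1146, 18, 492]);
translate([491, 236, 506]) cube([1146, 196, 14]);


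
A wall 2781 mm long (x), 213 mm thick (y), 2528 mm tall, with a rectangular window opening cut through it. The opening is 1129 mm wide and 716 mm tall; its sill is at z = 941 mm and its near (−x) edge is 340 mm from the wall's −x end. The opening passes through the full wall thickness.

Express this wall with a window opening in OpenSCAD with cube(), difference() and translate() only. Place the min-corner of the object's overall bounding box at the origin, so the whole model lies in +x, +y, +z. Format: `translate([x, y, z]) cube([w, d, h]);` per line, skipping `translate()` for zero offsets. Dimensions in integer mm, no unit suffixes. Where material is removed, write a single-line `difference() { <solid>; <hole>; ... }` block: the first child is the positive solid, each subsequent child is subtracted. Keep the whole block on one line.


difference() { cube([2781, 213, 2528]); translate([340, 0, 941]) cube([1129, 213, 716]); }


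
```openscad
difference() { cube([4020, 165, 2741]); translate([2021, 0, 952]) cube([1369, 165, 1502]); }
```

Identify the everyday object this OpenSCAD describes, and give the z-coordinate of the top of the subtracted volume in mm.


A wall with a window opening. The window head height is 2454 mm.

A wall with a rectangular opening subtracted — a window. Sill at z = 952, opening 1502 mm tall, so the head is at 952 + 1502 = 2454 mm.


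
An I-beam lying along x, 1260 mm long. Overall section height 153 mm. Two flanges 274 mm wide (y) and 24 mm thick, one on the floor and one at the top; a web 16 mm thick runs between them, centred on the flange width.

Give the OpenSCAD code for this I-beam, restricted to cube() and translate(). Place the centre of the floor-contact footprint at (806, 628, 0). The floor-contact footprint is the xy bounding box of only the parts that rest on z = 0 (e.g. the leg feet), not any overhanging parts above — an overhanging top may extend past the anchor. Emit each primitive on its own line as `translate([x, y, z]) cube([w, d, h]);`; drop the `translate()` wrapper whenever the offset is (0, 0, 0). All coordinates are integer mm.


translate([176, 491, 0]) cube([1260, 274, 24]);
translate([176, 620, 24]) cube([1260, 16, 105]);
translate([176, 491, 129]) cube([1260, 274, 24]);


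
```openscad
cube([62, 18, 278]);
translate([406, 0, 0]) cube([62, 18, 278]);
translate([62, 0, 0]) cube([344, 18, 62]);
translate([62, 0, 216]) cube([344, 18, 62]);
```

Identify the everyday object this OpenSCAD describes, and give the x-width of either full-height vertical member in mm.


A picture frame. The border width is 62 mm.

Four thin pieces enclosing a rectangular opening — a picture frame. The two full-height stiles are 278 mm tall; the top rail sits at z = 216 and is 62 mm tall, so the border above the opening is 278 − 216 = 62 mm, matching the stile x-width.


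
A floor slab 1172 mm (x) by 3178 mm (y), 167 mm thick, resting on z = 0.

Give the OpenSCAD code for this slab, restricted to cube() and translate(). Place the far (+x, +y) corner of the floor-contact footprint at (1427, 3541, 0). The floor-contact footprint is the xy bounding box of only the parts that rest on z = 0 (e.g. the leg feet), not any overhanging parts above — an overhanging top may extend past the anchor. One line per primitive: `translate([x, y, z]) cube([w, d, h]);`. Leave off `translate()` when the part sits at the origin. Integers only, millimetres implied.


translate([255, 363, 0]) cube([1172, 3178, 167]);


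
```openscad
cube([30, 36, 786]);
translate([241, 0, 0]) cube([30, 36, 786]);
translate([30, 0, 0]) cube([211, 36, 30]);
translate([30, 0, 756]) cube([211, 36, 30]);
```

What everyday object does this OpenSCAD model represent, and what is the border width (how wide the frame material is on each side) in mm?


A picture frame. The border width is 30 mm.

Four thin pieces enclosing a rectangular opening — a picture frame. The two full-height stiles are 786 mm tall; the top rail sits at z = 756 and is 30 mm tall, so the border above the opening is 786 − 756 = 30 mm, matching the stile x-width.


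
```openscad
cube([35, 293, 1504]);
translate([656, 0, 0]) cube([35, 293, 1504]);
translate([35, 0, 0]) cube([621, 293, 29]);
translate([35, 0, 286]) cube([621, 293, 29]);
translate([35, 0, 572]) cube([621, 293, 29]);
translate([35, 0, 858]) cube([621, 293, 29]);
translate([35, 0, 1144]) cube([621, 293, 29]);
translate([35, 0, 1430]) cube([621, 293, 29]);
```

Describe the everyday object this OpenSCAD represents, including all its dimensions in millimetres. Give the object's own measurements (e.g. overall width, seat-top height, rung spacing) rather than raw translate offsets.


An open bookshelf. Two side panels, each 35 mm thick, 293 mm deep and 1504 mm tall, stand 691 mm apart (outside-to-outside). Between them sit 6 shelves, each 29 mm thick and 293 mm deep, spanning the full gap between the sides. The bottom shelf rests on the floor (its underside at z = 0) and the clear gap between one shelf's top and the next shelf's underside is 257 mm.


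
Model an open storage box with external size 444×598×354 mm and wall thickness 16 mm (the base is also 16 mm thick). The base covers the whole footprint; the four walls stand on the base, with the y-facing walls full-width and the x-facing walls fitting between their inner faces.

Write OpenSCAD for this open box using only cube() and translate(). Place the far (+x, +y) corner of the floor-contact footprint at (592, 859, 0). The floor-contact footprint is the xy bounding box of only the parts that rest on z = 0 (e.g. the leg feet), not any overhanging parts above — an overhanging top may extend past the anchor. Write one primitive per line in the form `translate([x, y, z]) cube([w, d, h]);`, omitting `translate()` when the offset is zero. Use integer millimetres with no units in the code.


translate([148, 261, 0]) cube([444, 598, 16]);
translate([148, 261, 16]) cube([444, 16, 338]);
translate([148, 843, 16]) cube([444, 16, 338]);
translate([148, 277, 16]) cube([16, 566, 338]);
translate([576, 277, 16]) cube([16, 566, 338]);


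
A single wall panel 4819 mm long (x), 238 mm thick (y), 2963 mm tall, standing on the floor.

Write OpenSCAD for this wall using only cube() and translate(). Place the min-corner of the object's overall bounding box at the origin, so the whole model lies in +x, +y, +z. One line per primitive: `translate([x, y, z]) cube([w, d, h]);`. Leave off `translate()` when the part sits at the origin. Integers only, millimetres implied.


cube([4819, 238, 2963]);


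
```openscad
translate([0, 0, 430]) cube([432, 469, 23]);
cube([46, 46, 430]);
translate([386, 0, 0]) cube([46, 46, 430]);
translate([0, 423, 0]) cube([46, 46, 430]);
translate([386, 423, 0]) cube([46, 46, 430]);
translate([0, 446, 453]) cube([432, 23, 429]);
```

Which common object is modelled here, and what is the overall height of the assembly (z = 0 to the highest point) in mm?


A chair. The overall height is 882 mm.

A slab on four corner posts with a tall panel at the back — a chair. The seat slab sits at z = 430 with thickness 23, and the 429 mm backrest starts at the seat top, so the overall height is 430 + 23 + 429 = 882 mm.


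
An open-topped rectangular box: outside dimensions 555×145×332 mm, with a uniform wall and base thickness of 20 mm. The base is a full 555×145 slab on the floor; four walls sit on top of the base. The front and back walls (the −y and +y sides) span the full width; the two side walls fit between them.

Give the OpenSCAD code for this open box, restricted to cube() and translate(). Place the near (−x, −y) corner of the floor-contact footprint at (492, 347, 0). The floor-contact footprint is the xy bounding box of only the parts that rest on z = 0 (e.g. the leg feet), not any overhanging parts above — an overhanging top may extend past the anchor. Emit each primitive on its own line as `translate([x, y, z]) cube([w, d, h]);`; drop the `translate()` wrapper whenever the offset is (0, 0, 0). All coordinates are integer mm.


translate([492, 347, 0]) cube([555, 145, 20]);
translate([492, 347, 20]) cube([555, 20, 312]);
translate([492, 472, 20]) cube([555, 20, 312]);
translate([492, 367, 20]) cube([20, 105, 312]);
translate([1027, 367, 20]) cube([20, 105, 312]);


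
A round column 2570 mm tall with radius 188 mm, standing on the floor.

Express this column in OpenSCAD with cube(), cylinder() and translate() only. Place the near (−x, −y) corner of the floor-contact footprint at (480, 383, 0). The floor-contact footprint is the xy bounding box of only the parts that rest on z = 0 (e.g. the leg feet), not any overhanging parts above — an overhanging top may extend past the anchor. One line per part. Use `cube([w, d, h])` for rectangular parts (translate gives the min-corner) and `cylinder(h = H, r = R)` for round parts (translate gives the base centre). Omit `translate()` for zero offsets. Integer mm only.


translate([668, 571, 0]) cylinder(h = 2570, r = 188);


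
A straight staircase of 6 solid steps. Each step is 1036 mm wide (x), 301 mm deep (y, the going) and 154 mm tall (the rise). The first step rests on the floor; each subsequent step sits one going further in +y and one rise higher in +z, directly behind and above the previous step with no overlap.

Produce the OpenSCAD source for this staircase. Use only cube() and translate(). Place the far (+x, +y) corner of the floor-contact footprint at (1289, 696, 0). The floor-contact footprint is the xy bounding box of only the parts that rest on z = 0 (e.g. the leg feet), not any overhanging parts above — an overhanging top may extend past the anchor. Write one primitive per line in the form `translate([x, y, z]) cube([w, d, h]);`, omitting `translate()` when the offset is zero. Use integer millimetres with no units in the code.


translate([253, 395, 0]) cube([1036, 301, 154]);
translate([253, 696, 154]) cube([1036, 301, 154]);
translate([253, 997, 308]) cube([1036, 301, 154]);
translate([253, 1298, 462]) cube([1036, 301, 154]);
translate([253, 1599, 616]) cube([1036, 301, 154]);
translate([253, 1900, 770]) cube([1036, 301, 154]);


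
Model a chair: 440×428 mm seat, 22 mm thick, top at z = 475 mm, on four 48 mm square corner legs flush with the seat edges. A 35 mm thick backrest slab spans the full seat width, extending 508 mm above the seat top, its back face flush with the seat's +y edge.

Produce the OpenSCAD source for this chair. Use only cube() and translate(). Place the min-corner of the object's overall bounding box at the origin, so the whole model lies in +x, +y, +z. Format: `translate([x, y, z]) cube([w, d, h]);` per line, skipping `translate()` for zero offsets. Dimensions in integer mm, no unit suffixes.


translate([0, 0, 453]) cube([440, 428, 22]);
cube([48, 48, 453]);
translate([392, 0, 0]) cube([48, 48, 453]);
translate([0, 380, 0]) cube([48, 48, 453]);
translate([392, 380, 0]) cube([48, 48, 453]);
translate([0, 393, 475]) cube([440, 35, 508]);


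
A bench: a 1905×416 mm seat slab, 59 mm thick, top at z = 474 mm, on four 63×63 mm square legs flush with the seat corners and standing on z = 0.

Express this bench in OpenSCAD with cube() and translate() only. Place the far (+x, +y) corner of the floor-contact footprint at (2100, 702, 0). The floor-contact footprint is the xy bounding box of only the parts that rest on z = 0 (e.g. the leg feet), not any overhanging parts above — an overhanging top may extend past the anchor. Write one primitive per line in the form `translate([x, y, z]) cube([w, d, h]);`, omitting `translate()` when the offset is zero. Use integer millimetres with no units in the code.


translate([195, 286, 415]) cube([1905, 416, 59]);
translate([195, 286, 0]) cube([63, 63, 415]);
translate([195, 639, 0]) cube([63, 63, 415]);
translate([2037, 286, 0]) cube([63, 63, 415]);
translate([2037, 639, 0]) cube([63, 63, 415]);


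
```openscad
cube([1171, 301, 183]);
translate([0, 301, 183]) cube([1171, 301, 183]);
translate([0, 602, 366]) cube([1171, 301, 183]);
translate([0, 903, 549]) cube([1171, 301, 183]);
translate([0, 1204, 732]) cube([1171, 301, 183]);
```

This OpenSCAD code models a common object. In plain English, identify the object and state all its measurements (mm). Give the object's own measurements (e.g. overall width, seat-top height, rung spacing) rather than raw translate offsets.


A straight staircase of 5 solid steps. Each step is 1171 mm wide (x), 301 mm deep (y, the going) and 183 mm tall (the rise). The first step rests on the floor; each subsequent step sits one going further in +y and one rise higher in +z, directly behind and above the previous step with no overlap.


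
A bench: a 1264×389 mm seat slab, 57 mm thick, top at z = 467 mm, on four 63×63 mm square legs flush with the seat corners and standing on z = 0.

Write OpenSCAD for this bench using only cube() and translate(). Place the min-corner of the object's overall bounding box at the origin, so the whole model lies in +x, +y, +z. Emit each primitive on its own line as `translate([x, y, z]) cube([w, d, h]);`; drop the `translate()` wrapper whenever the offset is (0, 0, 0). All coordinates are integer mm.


translate([0, 0, 410]) cube([1264, 389, 57]);
cube([63, 63, 410]);
translate([0, 326, 0]) cube([63, 63, 410]);
translate([1201, 0, 0]) cube([63, 63, 410]);
translate([1201, 326, 0]) cube([63, 63, 410]);


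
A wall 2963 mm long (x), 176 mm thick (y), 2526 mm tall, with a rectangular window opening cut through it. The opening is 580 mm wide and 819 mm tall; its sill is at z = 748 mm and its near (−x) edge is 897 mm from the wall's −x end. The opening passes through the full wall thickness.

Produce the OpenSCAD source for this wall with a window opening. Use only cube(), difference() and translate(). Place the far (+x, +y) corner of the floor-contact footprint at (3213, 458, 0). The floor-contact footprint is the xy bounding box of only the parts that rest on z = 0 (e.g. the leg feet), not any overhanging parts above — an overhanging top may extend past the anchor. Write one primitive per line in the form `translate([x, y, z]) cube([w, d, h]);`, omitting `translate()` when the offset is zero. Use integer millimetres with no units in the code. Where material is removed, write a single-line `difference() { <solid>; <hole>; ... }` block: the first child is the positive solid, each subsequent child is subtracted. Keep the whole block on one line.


difference() { translate([250, 282, 0]) cube([2963, 176, 2526]); translate([1147, 282, 748]) cube([580, 176, 819]); }


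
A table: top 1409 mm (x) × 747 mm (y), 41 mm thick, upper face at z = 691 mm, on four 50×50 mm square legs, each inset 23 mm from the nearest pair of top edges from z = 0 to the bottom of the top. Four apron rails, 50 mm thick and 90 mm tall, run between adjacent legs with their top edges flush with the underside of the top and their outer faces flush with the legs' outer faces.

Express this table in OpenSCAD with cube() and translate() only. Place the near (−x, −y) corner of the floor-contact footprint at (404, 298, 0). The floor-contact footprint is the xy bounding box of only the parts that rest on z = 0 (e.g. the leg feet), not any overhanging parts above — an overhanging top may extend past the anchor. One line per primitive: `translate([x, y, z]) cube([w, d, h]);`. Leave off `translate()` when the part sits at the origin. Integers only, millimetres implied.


translate([381, 275, 650]) cube([1409, 747, 41]);
translate([404, 298, 0]) cube([50, 50, 650]);
translate([1717, 298, 0]) cube([50, 50, 650]);
translate([404, 949, 0]) cube([50, 50, 650]);
translate([1717, 949, 0]) cube([50, 50, 650]);
translate([454, 298, 560]) cube([1263, 50, 90]);
translate([454, 949, 560]) cube([1263, 50, 90]);
translate([404, 348, 560]) cube([50, 601, 90]);
translate([1717, 348, 560]) cube([50, 601, 90]);


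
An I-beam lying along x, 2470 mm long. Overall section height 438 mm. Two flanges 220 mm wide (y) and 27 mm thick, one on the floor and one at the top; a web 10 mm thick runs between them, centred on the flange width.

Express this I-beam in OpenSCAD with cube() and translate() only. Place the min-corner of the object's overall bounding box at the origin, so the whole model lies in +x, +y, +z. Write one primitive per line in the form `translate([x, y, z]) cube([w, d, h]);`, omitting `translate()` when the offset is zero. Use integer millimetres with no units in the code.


cube([2470, 220, 27]);
translate([0, 105, 27]) cube([2470, 10, 384]);
translate([0, 0, 411]) cube([2470, 220, 27]);


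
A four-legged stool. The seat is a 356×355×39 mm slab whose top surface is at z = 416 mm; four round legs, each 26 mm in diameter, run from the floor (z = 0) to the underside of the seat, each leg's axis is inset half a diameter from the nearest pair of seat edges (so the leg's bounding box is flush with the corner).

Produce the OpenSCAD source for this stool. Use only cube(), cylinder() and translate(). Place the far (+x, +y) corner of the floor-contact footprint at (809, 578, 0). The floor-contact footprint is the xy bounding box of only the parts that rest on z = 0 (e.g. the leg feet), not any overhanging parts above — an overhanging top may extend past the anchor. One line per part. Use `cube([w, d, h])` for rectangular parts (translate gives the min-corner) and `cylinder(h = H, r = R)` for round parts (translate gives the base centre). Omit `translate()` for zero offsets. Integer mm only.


// leg_h = 416 - 39 = 377
translate([453, 223, 377]) cube([356, 355, 39]);
translate([466, 236, 0]) cylinder(h = 377, r = 13);
translate([796, 236, 0]) cylinder(h = 377, r = 13);
translate([466, 565, 0]) cylinder(h = 377, r = 13);
translate([796, 565, 0]) cylinder(h = 377, r = 13);


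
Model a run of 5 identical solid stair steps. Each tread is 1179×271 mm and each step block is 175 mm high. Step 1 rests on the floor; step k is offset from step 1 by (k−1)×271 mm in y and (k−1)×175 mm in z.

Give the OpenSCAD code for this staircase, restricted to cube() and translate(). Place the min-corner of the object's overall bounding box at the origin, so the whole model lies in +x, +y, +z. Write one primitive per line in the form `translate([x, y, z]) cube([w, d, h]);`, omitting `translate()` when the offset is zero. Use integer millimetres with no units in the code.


cube([1179, 271, 175]);
translate([0, 271, 175]) cube([1179, 271, 175]);
translate([0, 542, 350]) cube([1179, 271, 175]);
translate([0, 813, 525]) cube([1179, 271, 175]);
translate([0, 1084, 700]) cube([1179, 271, 175]);


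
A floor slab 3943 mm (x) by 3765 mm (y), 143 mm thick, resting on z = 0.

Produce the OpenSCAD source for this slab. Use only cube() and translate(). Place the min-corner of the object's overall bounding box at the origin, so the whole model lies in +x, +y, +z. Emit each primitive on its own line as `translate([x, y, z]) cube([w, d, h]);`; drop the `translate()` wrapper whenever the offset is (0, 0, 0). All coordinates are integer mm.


cube([3943, 3765, 143]);


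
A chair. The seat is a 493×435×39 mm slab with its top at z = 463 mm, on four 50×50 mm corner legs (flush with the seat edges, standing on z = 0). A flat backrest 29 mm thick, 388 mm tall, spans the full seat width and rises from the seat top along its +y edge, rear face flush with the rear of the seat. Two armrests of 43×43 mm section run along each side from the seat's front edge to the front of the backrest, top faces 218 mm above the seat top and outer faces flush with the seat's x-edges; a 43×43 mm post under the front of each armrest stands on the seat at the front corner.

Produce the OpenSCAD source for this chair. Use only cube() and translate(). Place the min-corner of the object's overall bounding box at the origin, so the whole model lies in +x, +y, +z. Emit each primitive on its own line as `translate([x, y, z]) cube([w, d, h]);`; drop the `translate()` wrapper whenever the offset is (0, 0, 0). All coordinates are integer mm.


translate([0, 0, 424]) cube([493, 435, 39]);
cube([50, 50, 424]);
translate([443, 0, 0]) cube([50, 50, 424]);
translate([0, 385, 0]) cube([50, 50, 424]);
translate([443, 385, 0]) cube([50, 50, 424]);
translate([0, 406, 463]) cube([493, 29, 388]);
translate([0, 0, 638]) cube([43, 406, 43]);
translate([450, 0, 638]) cube([43, 406, 43]);
translate([0, 0, 463]) cube([43, 43, 175]);
translate([450, 0, 463]) cube([43, 43, 175]);


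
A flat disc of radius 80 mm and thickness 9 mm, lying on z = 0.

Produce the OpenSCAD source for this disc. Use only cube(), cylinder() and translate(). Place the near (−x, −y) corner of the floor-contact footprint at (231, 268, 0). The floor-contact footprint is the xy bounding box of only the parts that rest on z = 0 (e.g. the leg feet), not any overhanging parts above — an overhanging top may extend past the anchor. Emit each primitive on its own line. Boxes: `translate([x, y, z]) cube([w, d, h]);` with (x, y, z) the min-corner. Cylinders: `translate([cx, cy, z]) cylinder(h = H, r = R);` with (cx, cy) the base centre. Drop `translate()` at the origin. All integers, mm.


translate([311, 348, 0]) cylinder(h = 9, r = 80);


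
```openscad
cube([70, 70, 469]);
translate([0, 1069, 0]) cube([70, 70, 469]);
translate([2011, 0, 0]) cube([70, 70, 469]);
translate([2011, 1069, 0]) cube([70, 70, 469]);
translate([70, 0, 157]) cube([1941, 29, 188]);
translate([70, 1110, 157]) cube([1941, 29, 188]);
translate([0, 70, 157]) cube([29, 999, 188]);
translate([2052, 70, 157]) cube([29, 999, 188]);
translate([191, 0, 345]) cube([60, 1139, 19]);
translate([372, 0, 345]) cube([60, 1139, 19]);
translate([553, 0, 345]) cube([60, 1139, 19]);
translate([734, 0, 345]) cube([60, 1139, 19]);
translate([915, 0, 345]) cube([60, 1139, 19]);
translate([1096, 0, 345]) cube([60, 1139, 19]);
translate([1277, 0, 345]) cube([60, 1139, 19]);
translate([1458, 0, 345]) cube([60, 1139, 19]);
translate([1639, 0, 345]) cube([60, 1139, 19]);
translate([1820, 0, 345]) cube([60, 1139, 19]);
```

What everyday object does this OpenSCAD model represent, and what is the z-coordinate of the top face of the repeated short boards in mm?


A bed frame. The slat-top height is 364 mm.

Four posts, four rails, and a row of slats — a bed frame. Slats sit on the rails at z = 157 + 188 = 345; with slat thickness 19, the top is 364 mm.


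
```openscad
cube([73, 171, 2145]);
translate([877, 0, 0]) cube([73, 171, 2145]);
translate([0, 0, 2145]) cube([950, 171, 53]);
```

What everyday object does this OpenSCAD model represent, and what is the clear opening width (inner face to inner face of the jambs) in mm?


A door frame. The clear opening width is 804 mm.

Two 2145 mm tall posts with a header on top — a door frame. The left jamb is 73 mm wide at x = 0; the right jamb starts at x = 877. The clear opening is 877 − 73 = 804 mm.


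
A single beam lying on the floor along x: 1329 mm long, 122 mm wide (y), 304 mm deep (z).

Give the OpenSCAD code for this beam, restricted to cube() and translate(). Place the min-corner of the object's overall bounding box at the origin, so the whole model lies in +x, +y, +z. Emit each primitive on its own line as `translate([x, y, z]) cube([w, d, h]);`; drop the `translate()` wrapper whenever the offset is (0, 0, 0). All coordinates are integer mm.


cube([1329, 122, 304]);


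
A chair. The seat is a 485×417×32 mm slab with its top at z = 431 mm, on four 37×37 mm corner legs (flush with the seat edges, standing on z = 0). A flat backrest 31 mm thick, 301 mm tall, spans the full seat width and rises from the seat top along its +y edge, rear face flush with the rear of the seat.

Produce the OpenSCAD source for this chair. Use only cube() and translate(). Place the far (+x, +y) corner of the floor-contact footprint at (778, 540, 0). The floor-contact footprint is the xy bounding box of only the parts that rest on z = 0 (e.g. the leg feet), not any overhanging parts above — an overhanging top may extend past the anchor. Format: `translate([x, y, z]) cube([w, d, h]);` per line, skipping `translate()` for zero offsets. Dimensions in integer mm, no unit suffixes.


translate([293, 123, 399]) cube([485, 417, 32]);
translate([293, 123, 0]) cube([37, 37, 399]);
translate([741, 123, 0]) cube([37, 37, 399]);
translate([293, 503, 0]) cube([37, 37, 399]);
translate([741, 503, 0]) cube([37, 37, 399]);
translate([293, 509, 431]) cube([485, 31, 301]);


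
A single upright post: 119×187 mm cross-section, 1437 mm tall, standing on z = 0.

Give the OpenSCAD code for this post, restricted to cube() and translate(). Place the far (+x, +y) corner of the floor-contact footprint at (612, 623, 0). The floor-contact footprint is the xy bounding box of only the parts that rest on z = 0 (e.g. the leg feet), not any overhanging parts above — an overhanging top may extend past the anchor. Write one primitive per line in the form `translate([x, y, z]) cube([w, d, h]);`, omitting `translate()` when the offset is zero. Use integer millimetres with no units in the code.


translate([493, 436, 0]) cube([119, 187, 1437]);


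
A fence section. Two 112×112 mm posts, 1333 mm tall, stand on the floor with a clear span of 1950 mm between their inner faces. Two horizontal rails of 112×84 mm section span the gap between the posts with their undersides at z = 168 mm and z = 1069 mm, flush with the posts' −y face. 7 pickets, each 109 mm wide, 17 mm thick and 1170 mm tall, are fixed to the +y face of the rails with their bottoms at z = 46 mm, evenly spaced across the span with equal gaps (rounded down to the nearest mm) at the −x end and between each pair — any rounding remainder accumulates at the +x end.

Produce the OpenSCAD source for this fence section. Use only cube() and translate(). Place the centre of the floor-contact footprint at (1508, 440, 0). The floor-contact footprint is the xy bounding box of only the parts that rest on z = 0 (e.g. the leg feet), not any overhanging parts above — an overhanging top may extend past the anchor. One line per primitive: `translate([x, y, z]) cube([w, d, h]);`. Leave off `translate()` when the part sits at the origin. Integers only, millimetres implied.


translate([421, 384, 0]) cube([112, 112, 1333]);
translate([2483, 384, 0]) cube([112, 112, 1333]);
translate([533, 384, 168]) cube([1950, 112, 84]);
translate([533, 384, 1069]) cube([1950, 112, 84]);
translate([681, 496, 46]) cube([109, 17, 1170]);
translate([938, 496, 46]) cube([109, 17, 1170]);
translate([1195, 496, 46]) cube([109, 17, 1170]);
translate([1452, 496, 46]) cube([109, 17, 1170]);
translate([1709, 496, 46]) cube([109, 17, 1170]);
translate([1966, 496, 46]) cube([109, 17, 1170]);
translate([2223, 496, 46]) cube([109, 17, 1170]);


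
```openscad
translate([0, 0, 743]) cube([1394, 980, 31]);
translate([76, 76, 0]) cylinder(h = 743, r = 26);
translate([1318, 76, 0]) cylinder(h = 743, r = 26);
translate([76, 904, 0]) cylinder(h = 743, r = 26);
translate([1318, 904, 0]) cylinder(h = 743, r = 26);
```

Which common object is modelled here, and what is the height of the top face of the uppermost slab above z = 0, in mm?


A table. The table height is 774 mm.

A 1394×980×31 slab sits at z = 743 on four Ø52 mm round legs — a table. The top surface is at 743 + 31 = 774 mm.


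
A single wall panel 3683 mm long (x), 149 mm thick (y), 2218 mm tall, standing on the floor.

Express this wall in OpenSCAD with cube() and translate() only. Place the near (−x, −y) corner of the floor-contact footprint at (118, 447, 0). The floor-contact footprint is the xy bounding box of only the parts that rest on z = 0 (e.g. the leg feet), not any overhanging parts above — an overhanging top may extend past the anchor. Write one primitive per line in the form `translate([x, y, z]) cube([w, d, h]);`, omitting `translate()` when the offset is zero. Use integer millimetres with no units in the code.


translate([118, 447, 0]) cube([3683, 149, 2218]);


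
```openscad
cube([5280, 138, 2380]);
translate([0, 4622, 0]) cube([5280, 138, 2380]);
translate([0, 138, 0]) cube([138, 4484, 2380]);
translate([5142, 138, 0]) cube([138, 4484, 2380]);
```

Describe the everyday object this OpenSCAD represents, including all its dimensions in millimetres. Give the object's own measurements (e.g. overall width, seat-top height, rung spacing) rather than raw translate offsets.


The wall frame of a small rectangular building: four walls, each 2380 mm tall and 138 mm thick, enclosing a footprint 5280 mm (x) by 4760 mm (y) outside-to-outside, with no floor or roof. The front and back walls (the −y and +y sides) span the full width; the two side walls fit between them.


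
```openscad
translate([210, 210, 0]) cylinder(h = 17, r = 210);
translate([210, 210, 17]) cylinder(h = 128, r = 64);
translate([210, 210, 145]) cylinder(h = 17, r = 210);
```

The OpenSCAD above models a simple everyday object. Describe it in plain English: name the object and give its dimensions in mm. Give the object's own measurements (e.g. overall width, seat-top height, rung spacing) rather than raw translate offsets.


A spool: two coaxial disc flanges of radius 210 mm and thickness 17 mm, joined by a core cylinder of radius 64 mm and height 128 mm. The lower flange rests on z = 0 and the three cylinders share a vertical axis.


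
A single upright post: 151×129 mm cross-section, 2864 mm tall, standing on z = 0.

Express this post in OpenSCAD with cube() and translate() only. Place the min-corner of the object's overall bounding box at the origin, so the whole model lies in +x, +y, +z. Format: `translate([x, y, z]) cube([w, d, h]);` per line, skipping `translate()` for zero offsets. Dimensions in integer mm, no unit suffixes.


cube([151, 129, 2864]);


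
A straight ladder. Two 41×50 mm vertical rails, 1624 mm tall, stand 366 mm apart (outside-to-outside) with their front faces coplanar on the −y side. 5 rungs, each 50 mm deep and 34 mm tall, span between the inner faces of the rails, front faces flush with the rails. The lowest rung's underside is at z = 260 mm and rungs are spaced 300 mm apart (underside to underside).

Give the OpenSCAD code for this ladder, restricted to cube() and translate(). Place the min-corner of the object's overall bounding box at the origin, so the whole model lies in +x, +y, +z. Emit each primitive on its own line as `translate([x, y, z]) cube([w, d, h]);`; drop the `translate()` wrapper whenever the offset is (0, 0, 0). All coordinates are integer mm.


cube([41, 50, 1624]);
translate([325, 0, 0]) cube([41, 50, 1624]);
translate([41, 0, 260]) cube([284, 50, 34]);
translate([41, 0, 560]) cube([284, 50, 34]);
translate([41, 0, 860]) cube([284, 50, 34]);
translate([41, 0, 1160]) cube([284, 50, 34]);
translate([41, 0, 1460]) cube([284, 50, 34]);


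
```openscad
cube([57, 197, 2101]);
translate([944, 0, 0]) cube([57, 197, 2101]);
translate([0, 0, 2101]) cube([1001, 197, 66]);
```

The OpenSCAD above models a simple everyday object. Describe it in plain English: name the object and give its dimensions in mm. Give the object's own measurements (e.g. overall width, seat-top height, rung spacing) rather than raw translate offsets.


A door frame. The clear opening is 887 mm wide and 2101 mm high. Two 57 mm wide jambs, 197 mm deep, stand either side of the opening from the floor to the top of the opening. A 66 mm thick head sits across the top of both jambs, spanning the full outside width of the frame.


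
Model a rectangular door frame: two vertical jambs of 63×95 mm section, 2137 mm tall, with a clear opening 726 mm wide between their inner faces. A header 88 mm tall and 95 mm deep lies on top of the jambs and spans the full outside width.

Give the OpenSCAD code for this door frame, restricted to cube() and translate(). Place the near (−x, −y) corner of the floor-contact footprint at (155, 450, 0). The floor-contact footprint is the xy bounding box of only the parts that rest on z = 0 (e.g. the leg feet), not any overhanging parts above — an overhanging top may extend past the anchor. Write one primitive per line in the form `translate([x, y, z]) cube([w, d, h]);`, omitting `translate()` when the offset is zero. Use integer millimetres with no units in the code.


translate([155, 450, 0]) cube([63, 95, 2137]);
translate([944, 450, 0]) cube([63, 95, 2137]);
translate([155, 450, 2137]) cube([852, 95, 88]);


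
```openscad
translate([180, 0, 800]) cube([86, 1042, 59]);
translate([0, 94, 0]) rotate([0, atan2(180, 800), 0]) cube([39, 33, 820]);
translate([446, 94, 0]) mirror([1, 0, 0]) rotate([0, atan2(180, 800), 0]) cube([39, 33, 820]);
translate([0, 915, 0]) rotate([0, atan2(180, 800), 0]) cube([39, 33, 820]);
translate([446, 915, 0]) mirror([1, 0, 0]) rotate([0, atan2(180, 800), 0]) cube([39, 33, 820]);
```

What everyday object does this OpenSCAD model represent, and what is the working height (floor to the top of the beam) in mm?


A sawhorse. The overall height is 859 mm.

A beam across two mirrored pairs of raked legs — a sawhorse. The beam's underside is at z = 800 (matching the legs' vertical rise in atan2(180, 800)) and the beam is 59 mm tall, so its top is at 800 + 59 = 859 mm. The raked legs top out at the beam's underside, so that is the highest point.


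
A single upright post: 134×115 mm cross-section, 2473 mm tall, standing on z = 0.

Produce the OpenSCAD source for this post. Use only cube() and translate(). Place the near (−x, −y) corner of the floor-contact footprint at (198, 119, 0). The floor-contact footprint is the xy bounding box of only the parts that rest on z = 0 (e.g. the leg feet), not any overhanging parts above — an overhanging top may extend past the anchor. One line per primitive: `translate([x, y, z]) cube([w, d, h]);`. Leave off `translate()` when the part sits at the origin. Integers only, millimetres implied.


translate([198, 119, 0]) cube([134, 115, 2473]);


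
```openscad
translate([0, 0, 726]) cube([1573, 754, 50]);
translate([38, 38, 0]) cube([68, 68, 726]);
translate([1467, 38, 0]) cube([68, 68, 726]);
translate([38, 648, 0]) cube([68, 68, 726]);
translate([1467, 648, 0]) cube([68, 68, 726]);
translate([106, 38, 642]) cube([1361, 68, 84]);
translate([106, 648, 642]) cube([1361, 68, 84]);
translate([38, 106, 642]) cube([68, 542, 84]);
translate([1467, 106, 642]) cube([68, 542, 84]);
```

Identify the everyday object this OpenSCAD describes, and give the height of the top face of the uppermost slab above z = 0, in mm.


A table. The table height is 776 mm.

A 1573×754×50 slab sits at z = 726 on four 68 mm square posts — a table. The top surface is at 726 + 50 = 776 mm.


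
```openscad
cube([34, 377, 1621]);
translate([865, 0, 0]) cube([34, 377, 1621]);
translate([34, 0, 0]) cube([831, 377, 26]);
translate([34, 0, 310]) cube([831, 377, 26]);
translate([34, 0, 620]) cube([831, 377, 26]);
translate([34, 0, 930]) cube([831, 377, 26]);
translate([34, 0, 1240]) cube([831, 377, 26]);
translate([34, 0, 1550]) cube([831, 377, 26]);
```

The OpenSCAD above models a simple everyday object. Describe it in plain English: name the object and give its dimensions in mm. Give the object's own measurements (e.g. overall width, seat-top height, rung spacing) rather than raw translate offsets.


An open bookshelf. Two side panels, each 34 mm thick, 377 mm deep and 1621 mm tall, stand 899 mm apart (outside-to-outside). Between them sit 6 shelves, each 26 mm thick and 377 mm deep, spanning the full gap between the sides. The bottom shelf rests on the floor (its underside at z = 0) and the clear gap between one shelf's top and the next shelf's underside is 284 mm.
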